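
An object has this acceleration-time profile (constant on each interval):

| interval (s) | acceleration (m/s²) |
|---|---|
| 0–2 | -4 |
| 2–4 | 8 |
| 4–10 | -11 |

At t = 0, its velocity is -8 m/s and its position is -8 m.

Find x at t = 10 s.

-246 m

On each constant-a segment, Δv = aΔt and Δx = v₀Δt + ½aΔt²; chain segment to segment.
0–2 s: v starts -8 m/s; Δx = -8·2 + ½·-4·2² = -24 m; v ends -16 m/s.
2–4 s: v starts -16 m/s; Δx = -16·2 + ½·8·2² = -16 m; v ends 0 m/s.
4–10 s: v starts 0 m/s; Δx = 0·6 + ½·-11·6² = -198 m; v ends -66 m/s.
x(10) = -8 + Σ Δx = -246 m.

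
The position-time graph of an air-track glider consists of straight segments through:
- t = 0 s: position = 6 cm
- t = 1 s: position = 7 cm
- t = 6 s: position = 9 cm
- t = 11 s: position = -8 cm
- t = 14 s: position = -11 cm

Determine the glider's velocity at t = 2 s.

0.4 cm/s

Velocity is the slope of the x-t graph on 1–6 s: (9 − 7)/(6 − 1) = 0.4 cm/s.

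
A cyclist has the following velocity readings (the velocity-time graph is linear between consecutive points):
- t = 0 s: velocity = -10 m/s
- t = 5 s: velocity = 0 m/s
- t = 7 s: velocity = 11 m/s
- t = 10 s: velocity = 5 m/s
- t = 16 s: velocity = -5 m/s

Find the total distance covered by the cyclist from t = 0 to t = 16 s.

Distance (not displacement) is the total path length: add the absolute areas under v-t.
0–5 s: |½(-10 + 0)(5)| = 25 m
5–7 s: |½(0 + 11)(2)| = 11 m
7–10 s: |½(11 + 5)(3)| = 24 m
10–16 s: v = 0 at t = 13 s; triangle areas 7.5 + 7.5 = 15 m
Total distance = 75 m

75 m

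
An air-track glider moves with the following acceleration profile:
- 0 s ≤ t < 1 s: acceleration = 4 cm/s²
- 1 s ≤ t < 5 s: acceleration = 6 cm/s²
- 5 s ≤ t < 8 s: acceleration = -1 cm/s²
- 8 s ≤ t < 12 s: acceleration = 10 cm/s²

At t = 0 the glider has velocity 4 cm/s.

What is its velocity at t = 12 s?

Δv equals the area under the a-t graph; then v = v₀ + Δv.
0–1 s: 4 × 1 = 4 cm/s
1–5 s: 6 × 4 = 24 cm/s
5–8 s: -1 × 3 = -3 cm/s
8–12 s: 10 × 4 = 40 cm/s
Δv = 65 cm/s, so v(12) = 4 + (65) = 69 cm/s.

69 cm/s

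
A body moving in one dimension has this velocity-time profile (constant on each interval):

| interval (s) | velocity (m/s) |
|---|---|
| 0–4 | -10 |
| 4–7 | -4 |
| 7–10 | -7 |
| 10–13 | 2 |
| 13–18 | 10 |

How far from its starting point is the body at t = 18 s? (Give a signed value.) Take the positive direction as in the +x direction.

-17 m

Net displacement equals the area under the velocity-time graph (areas below the axis count negative).
0–4 s: -10 × 4 = -40 m
4–7 s: -4 × 3 = -12 m
7–10 s: -7 × 3 = -21 m
10–13 s: 2 × 3 = 6 m
13–18 s: 10 × 5 = 50 m
Net displacement = -17 m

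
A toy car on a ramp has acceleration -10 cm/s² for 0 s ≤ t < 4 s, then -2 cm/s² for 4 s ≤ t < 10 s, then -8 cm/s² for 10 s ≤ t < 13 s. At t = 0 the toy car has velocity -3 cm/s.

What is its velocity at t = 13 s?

Δv equals the area under the a-t graph; then v = v₀ + Δv.
0–4 s: -10 × 4 = -40 cm/s
4–10 s: -2 × 6 = -12 cm/s
10–13 s: -8 × 3 = -24 cm/s
Δv = -76 cm/s, so v(13) = -3 + (-76) = -79 cm/s.

-79 cm/s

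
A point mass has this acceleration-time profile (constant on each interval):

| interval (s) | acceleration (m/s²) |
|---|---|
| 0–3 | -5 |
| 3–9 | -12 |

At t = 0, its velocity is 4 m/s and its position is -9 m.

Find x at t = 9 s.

On each constant-a segment, Δv = aΔt and Δx = v₀Δt + ½aΔt²; chain segment to segment.
0–3 s: v starts 4 m/s; Δx = 4·3 + ½·-5·3² = -10.5 m; v ends -11 m/s.
3–9 s: v starts -11 m/s; Δx = -11·6 + ½·-12·6² = -282 m; v ends -83 m/s.
x(9) = -9 + Σ Δx = -301.5 m.

-301.5 m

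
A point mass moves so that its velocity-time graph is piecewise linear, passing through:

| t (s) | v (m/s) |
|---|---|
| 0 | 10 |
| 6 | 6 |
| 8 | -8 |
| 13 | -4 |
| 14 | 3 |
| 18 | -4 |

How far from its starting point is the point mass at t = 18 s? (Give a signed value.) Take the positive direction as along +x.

Net displacement equals the area under the velocity-time graph (areas below the axis count negative).
0–6 s: ½(10 + 6)(6) = 48 m
6–8 s: ½(6 + -8)(2) = -2 m
8–13 s: ½(-8 + -4)(5) = -30 m
13–14 s: ½(-4 + 3)(1) = -0.5 m
14–18 s: ½(3 + -4)(4) = -2 m
Net displacement = 13.5 m

13.5 m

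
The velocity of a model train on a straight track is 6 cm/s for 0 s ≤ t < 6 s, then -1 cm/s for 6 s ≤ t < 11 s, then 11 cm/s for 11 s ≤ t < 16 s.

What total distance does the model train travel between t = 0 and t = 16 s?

Distance (not displacement) is the total path length: add the absolute areas under v-t.
0–6 s: |6| × 6 = 36 cm
6–11 s: |-1| × 5 = 5 cm
11–16 s: |11| × 5 = 55 cm
Total distance = 96 cm

96 cm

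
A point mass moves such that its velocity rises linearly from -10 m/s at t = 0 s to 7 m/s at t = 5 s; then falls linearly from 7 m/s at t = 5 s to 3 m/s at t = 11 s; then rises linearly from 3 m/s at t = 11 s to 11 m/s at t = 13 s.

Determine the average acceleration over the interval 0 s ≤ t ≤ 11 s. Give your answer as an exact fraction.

Average acceleration = Δv/Δt = (3 − -10)/(11 − 0) = 13/11 m/s².

13/11 m/s²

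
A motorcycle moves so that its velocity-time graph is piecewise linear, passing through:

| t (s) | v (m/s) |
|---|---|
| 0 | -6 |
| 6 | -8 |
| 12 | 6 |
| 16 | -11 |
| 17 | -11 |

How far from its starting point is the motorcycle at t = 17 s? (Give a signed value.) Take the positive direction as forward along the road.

-69 m

Displacement is the signed area under the v-t curve.
0–6 s: ½(-6 + -8)(6) = -42 m
6–12 s: ½(-8 + 6)(6) = -6 m
12–16 s: ½(6 + -11)(4) = -10 m
16–17 s: -11 × 1 = -11 m
Net displacement = -69 m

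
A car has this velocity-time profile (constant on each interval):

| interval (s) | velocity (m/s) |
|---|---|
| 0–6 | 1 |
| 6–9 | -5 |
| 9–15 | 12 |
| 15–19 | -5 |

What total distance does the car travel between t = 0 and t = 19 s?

113 m

Distance (not displacement) is the total path length: add the absolute areas under v-t.
0–6 s: |1| × 6 = 6 m
6–9 s: |-5| × 3 = 15 m
9–15 s: |12| × 6 = 72 m
15–19 s: |-5| × 4 = 20 m
Total distance = 113 m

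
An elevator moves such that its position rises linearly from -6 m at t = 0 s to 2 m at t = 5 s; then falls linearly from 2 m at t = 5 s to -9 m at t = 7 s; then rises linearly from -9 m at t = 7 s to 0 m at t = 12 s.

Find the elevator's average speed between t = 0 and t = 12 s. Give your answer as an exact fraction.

Average speed = (total path length)/(elapsed time); on a piecewise-linear x-t graph the path length is Σ|Δx|.
0–5 s: |Δx| = |2 − -6| = 8 m
5–7 s: |Δx| = |-9 − 2| = 11 m
7–12 s: |Δx| = |0 − -9| = 9 m
Total path = 28 m; average speed = 28/12 = 7/3 m/s.

7/3 m/s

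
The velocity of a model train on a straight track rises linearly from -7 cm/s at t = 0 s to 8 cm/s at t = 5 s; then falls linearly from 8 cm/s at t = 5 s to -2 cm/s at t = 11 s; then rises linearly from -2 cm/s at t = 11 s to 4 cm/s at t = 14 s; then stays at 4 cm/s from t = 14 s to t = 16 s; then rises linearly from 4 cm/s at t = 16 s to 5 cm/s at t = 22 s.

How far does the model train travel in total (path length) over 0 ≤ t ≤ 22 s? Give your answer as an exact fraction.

2377/30 cm

Distance (not displacement) is the total path length: add the absolute areas under v-t.
0–5 s: v = 0 at t = 7/3 s; triangle areas 49/6 + 32/3 = 113/6 cm
5–11 s: v = 0 at t = 9.8 s; triangle areas 19.2 + 1.2 = 20.4 cm
11–14 s: v = 0 at t = 12 s; triangle areas 1 + 4 = 5 cm
14–16 s: |4| × 2 = 8 cm
16–22 s: |½(4 + 5)(6)| = 27 cm
Total distance = 2377/30 cm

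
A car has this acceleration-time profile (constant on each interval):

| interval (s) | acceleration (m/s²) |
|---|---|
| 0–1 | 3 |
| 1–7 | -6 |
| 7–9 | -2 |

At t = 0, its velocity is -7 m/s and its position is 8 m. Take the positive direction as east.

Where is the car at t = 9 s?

-213.5 m

On each constant-a segment, Δv = aΔt and Δx = v₀Δt + ½aΔt²; chain segment to segment.
0–1 s: v starts -7 m/s; Δx = -7·1 + ½·3·1² = -5.5 m; v ends -4 m/s.
1–7 s: v starts -4 m/s; Δx = -4·6 + ½·-6·6² = -132 m; v ends -40 m/s.
7–9 s: v starts -40 m/s; Δx = -40·2 + ½·-2·2² = -84 m; v ends -44 m/s.
x(9) = 8 + Σ Δx = -213.5 m.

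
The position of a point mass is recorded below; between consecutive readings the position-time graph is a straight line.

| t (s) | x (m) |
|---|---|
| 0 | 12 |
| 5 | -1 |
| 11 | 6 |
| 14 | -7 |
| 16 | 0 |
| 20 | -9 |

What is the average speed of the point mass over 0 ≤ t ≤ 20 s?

2.45 m/s

Average speed = (total path length)/(elapsed time); on a piecewise-linear x-t graph the path length is Σ|Δx|.
0–5 s: |Δx| = |-1 − 12| = 13 m
5–11 s: |Δx| = |6 − -1| = 7 m
11–14 s: |Δx| = |-7 − 6| = 13 m
14–16 s: |Δx| = |0 − -7| = 7 m
16–20 s: |Δx| = |-9 − 0| = 9 m
Total path = 49 m; average speed = 49/20 = 2.45 m/s.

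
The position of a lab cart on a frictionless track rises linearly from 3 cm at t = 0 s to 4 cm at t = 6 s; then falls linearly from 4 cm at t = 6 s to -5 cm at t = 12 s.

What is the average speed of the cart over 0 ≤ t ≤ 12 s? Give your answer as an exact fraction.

5/6 cm/s

Average speed = (total path length)/(elapsed time); on a piecewise-linear x-t graph the path length is Σ|Δx|.
0–6 s: |Δx| = |4 − 3| = 1 cm
6–12 s: |Δx| = |-5 − 4| = 9 cm
Total path = 10 cm; average speed = 10/12 = 5/6 cm/s.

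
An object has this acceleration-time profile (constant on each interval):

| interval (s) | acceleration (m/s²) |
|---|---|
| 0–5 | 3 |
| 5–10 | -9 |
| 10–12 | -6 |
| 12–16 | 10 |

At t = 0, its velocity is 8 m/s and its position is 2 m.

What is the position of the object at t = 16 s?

-30 m

On each constant-a segment, Δv = aΔt and Δx = v₀Δt + ½aΔt²; chain segment to segment.
0–5 s: v starts 8 m/s; Δx = 8·5 + ½·3·5² = 77.5 m; v ends 23 m/s.
5–10 s: v starts 23 m/s; Δx = 23·5 + ½·-9·5² = 2.5 m; v ends -22 m/s.
10–12 s: v starts -22 m/s; Δx = -22·2 + ½·-6·2² = -56 m; v ends -34 m/s.
12–16 s: v starts -34 m/s; Δx = -34·4 + ½·10·4² = -56 m; v ends 6 m/s.
x(16) = 2 + Σ Δx = -30 m.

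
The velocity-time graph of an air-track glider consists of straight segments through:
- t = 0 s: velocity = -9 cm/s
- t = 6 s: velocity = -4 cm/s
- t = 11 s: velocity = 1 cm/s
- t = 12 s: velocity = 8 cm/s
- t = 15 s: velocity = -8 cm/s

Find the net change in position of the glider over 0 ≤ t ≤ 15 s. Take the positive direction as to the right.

Displacement is the signed area under the v-t curve.
0–6 s: ½(-9 + -4)(6) = -39 cm
6–11 s: ½(-4 + 1)(5) = -7.5 cm
11–12 s: ½(1 + 8)(1) = 4.5 cm
12–15 s: ½(8 + -8)(3) = 0 cm
Net displacement = -42 cm

-42 cm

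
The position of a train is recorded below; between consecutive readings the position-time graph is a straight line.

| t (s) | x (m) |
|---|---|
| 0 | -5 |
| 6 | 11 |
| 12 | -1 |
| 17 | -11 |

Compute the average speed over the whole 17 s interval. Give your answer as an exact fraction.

38/17 m/s

Average speed = (total path length)/(elapsed time); on a piecewise-linear x-t graph the path length is Σ|Δx|.
0–6 s: |Δx| = |11 − -5| = 16 m
6–12 s: |Δx| = |-1 − 11| = 12 m
12–17 s: |Δx| = |-11 − -1| = 10 m
Total path = 38 m; average speed = 38/17 = 38/17 m/s.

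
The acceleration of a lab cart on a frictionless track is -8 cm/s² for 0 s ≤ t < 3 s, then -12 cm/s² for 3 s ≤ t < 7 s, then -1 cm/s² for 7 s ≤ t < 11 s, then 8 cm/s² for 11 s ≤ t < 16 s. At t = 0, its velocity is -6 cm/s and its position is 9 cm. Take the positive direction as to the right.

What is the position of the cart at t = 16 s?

-891 cm

On each constant-a segment, Δv = aΔt and Δx = v₀Δt + ½aΔt²; chain segment to segment.
0–3 s: v starts -6 cm/s; Δx = -6·3 + ½·-8·3² = -54 cm; v ends -30 cm/s.
3–7 s: v starts -30 cm/s; Δx = -30·4 + ½·-12·4² = -216 cm; v ends -78 cm/s.
7–11 s: v starts -78 cm/s; Δx = -78·4 + ½·-1·4² = -320 cm; v ends -82 cm/s.
11–16 s: v starts -82 cm/s; Δx = -82·5 + ½·8·5² = -310 cm; v ends -42 cm/s.
x(16) = 9 + Σ Δx = -891 cm.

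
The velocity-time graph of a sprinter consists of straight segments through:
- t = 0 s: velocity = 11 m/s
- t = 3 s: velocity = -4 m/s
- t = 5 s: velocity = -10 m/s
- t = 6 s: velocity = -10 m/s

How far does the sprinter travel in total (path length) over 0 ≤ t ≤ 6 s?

37.7 m

Total distance travelled is ∫|v| dt — sum the magnitudes of each area piece.
0–3 s: v = 0 at t = 2.2 s; triangle areas 12.1 + 1.6 = 13.7 m
3–5 s: |½(-4 + -10)(2)| = 14 m
5–6 s: |-10| × 1 = 10 m
Total distance = 37.7 m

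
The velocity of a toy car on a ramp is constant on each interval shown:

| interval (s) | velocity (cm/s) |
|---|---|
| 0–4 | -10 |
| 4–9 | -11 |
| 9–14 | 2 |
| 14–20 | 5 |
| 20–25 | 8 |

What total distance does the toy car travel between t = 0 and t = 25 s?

Distance (not displacement) is the total path length: add the absolute areas under v-t.
0–4 s: |-10| × 4 = 40 cm
4–9 s: |-11| × 5 = 55 cm
9–14 s: |2| × 5 = 10 cm
14–20 s: |5| × 6 = 30 cm
20–25 s: |8| × 5 = 40 cm
Total distance = 175 cm

175 cm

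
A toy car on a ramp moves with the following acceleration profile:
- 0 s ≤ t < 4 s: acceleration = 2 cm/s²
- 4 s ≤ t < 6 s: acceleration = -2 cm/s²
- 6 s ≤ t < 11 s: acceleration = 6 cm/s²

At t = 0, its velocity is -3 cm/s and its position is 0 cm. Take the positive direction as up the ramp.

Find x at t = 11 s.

90 cm

On each constant-a segment, Δv = aΔt and Δx = v₀Δt + ½aΔt²; chain segment to segment.
0–4 s: v starts -3 cm/s; Δx = -3·4 + ½·2·4² = 4 cm; v ends 5 cm/s.
4–6 s: v starts 5 cm/s; Δx = 5·2 + ½·-2·2² = 6 cm; v ends 1 cm/s.
6–11 s: v starts 1 cm/s; Δx = 1·5 + ½·6·5² = 80 cm; v ends 31 cm/s.
x(11) = 0 + Σ Δx = 90 cm.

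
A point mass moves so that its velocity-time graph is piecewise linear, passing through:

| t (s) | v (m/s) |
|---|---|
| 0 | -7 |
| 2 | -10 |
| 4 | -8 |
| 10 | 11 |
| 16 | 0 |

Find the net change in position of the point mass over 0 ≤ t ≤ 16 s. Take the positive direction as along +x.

7 m

Net displacement equals the area under the velocity-time graph (areas below the axis count negative).
0–2 s: ½(-7 + -10)(2) = -17 m
2–4 s: ½(-10 + -8)(2) = -18 m
4–10 s: ½(-8 + 11)(6) = 9 m
10–16 s: ½(11 + 0)(6) = 33 m
Net displacement = 7 m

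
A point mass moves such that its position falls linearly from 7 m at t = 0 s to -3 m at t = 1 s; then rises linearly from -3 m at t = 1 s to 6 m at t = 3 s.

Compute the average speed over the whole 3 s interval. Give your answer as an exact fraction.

19/3 m/s

Average speed = (total path length)/(elapsed time); on a piecewise-linear x-t graph the path length is Σ|Δx|.
0–1 s: |Δx| = |-3 − 7| = 10 m
1–3 s: |Δx| = |6 − -3| = 9 m
Total path = 19 m; average speed = 19/3 = 19/3 m/s.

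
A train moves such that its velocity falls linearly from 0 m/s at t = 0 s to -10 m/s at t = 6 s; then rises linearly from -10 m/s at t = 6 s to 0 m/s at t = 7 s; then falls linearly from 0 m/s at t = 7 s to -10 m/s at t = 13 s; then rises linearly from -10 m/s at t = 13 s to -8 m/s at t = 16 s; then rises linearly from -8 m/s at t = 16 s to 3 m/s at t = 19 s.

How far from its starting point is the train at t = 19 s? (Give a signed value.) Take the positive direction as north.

-99.5 m

Net displacement equals the area under the velocity-time graph (areas below the axis count negative).
0–6 s: ½(0 + -10)(6) = -30 m
6–7 s: ½(-10 + 0)(1) = -5 m
7–13 s: ½(0 + -10)(6) = -30 m
13–16 s: ½(-10 + -8)(3) = -27 m
16–19 s: ½(-8 + 3)(3) = -7.5 m
Net displacement = -99.5 m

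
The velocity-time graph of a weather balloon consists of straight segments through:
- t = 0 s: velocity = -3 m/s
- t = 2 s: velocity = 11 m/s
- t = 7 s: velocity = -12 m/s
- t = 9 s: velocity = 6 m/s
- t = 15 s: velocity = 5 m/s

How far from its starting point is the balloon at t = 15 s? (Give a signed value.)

Displacement is the signed area under the v-t curve.
0–2 s: ½(-3 + 11)(2) = 8 m
2–7 s: ½(11 + -12)(5) = -2.5 m
7–9 s: ½(-12 + 6)(2) = -6 m
9–15 s: ½(6 + 5)(6) = 33 m
Net displacement = 32.5 m

32.5 m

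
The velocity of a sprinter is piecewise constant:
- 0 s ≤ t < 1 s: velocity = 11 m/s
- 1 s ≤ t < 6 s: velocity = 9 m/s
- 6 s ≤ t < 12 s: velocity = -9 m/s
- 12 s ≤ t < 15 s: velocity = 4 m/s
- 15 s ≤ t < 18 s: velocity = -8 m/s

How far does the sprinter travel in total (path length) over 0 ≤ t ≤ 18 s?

146 m

Distance (not displacement) is the total path length: add the absolute areas under v-t.
0–1 s: |11| × 1 = 11 m
1–6 s: |9| × 5 = 45 m
6–12 s: |-9| × 6 = 54 m
12–15 s: |4| × 3 = 12 m
15–18 s: |-8| × 3 = 24 m
Total distance = 146 m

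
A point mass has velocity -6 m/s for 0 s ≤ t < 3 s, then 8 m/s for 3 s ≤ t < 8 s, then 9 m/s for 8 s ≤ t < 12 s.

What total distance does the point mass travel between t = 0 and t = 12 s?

Total distance travelled is ∫|v| dt — sum the magnitudes of each area piece.
0–3 s: |-6| × 3 = 18 m
3–8 s: |8| × 5 = 40 m
8–12 s: |9| × 4 = 36 m
Total distance = 94 m

94 m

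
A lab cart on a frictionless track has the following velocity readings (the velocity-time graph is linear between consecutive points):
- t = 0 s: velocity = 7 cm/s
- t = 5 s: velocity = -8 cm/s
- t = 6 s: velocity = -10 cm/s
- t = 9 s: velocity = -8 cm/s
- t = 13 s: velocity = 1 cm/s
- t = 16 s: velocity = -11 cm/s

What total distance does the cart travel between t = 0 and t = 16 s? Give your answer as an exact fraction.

Distance (not displacement) is the total path length: add the absolute areas under v-t.
0–5 s: v = 0 at t = 7/3 s; triangle areas 49/6 + 32/3 = 113/6 cm
5–6 s: |½(-8 + -10)(1)| = 9 cm
6–9 s: |½(-10 + -8)(3)| = 27 cm
9–13 s: v = 0 at t = 113/9 s; triangle areas 128/9 + 2/9 = 130/9 cm
13–16 s: v = 0 at t = 13.25 s; triangle areas 0.125 + 15.125 = 15.25 cm
Total distance = 3043/36 cm

3043/36 cm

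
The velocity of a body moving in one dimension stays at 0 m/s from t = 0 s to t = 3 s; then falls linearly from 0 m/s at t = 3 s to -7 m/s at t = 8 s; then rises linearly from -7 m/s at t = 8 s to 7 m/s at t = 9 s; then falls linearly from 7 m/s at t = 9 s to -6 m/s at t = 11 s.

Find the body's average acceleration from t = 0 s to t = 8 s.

Average acceleration = Δv/Δt = (-7 − 0)/(8 − 0) = -0.875 m/s².

-0.875 m/s²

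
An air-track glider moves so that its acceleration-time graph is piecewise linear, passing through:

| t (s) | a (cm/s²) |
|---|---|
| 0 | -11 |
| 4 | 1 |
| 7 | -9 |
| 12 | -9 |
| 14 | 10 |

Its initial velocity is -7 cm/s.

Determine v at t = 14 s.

-83 cm/s

Δv equals the area under the a-t graph; then v = v₀ + Δv.
0–4 s: ½(-11 + 1)(4) = -20 cm/s
4–7 s: ½(1 + -9)(3) = -12 cm/s
7–12 s: -9 × 5 = -45 cm/s
12–14 s: ½(-9 + 10)(2) = 1 cm/s
Δv = -76 cm/s, so v(14) = -7 + (-76) = -83 cm/s.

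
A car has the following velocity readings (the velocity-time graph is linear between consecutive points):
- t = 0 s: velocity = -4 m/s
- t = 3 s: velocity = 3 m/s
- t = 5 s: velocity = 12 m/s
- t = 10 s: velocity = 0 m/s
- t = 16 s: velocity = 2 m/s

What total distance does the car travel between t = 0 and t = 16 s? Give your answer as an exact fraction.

Total distance travelled is ∫|v| dt — sum the magnitudes of each area piece.
0–3 s: v = 0 at t = 12/7 s; triangle areas 24/7 + 27/14 = 75/14 m
3–5 s: |½(3 + 12)(2)| = 15 m
5–10 s: |½(12 + 0)(5)| = 30 m
10–16 s: |½(0 + 2)(6)| = 6 m
Total distance = 789/14 m

789/14 m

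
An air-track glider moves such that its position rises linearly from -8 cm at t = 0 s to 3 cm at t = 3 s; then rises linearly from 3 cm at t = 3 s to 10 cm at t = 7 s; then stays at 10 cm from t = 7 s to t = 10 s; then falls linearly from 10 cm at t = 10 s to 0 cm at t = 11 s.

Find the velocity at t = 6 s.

1.75 cm/s

Velocity is the slope of the x-t graph on 3–7 s: (10 − 3)/(7 − 3) = 1.75 cm/s.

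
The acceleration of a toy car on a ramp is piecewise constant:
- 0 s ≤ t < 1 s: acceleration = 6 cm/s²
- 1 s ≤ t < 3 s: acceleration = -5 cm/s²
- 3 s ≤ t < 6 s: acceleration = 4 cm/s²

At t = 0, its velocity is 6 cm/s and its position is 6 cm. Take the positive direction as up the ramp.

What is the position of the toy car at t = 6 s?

On each constant-a segment, Δv = aΔt and Δx = v₀Δt + ½aΔt²; chain segment to segment.
0–1 s: v starts 6 cm/s; Δx = 6·1 + ½·6·1² = 9 cm; v ends 12 cm/s.
1–3 s: v starts 12 cm/s; Δx = 12·2 + ½·-5·2² = 14 cm; v ends 2 cm/s.
3–6 s: v starts 2 cm/s; Δx = 2·3 + ½·4·3² = 24 cm; v ends 14 cm/s.
x(6) = 6 + Σ Δx = 53 cm.

53 cm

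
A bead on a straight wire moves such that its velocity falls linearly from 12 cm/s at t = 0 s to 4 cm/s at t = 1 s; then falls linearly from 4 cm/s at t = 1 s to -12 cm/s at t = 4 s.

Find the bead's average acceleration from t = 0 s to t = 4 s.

Average acceleration = Δv/Δt = (-12 − 12)/(4 − 0) = -6 cm/s².

-6 cm/s²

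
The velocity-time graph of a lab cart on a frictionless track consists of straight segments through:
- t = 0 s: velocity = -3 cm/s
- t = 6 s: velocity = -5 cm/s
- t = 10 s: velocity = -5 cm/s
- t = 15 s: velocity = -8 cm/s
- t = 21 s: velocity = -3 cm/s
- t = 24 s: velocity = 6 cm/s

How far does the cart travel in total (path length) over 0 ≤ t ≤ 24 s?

117 cm

Total distance travelled is ∫|v| dt — sum the magnitudes of each area piece.
0–6 s: |½(-3 + -5)(6)| = 24 cm
6–10 s: |-5| × 4 = 20 cm
10–15 s: |½(-5 + -8)(5)| = 32.5 cm
15–21 s: |½(-8 + -3)(6)| = 33 cm
21–24 s: v = 0 at t = 22 s; triangle areas 1.5 + 6 = 7.5 cm
Total distance = 117 cm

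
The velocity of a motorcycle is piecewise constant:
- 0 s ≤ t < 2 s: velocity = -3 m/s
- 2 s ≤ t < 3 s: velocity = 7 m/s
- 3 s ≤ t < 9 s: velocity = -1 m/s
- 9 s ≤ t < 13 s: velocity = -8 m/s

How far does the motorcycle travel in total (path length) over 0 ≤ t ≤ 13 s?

51 m

Total distance travelled is ∫|v| dt — sum the magnitudes of each area piece.
0–2 s: |-3| × 2 = 6 m
2–3 s: |7| × 1 = 7 m
3–9 s: |-1| × 6 = 6 m
9–13 s: |-8| × 4 = 32 m
Total distance = 51 m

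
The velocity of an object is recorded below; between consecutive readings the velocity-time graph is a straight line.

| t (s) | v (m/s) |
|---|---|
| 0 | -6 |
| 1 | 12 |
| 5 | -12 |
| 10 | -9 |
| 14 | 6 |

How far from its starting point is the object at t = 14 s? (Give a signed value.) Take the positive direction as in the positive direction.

-55.5 m

Displacement is the signed area under the v-t curve.
0–1 s: ½(-6 + 12)(1) = 3 m
1–5 s: ½(12 + -12)(4) = 0 m
5–10 s: ½(-12 + -9)(5) = -52.5 m
10–14 s: ½(-9 + 6)(4) = -6 m
Net displacement = -55.5 m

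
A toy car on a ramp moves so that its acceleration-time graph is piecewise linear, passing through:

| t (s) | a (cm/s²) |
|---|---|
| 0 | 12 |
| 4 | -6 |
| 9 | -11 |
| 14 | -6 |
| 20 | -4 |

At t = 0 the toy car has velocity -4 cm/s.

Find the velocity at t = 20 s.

-107 cm/s

Δv equals the area under the a-t graph; then v = v₀ + Δv.
0–4 s: ½(12 + -6)(4) = 12 cm/s
4–9 s: ½(-6 + -11)(5) = -42.5 cm/s
9–14 s: ½(-11 + -6)(5) = -42.5 cm/s
14–20 s: ½(-6 + -4)(6) = -30 cm/s
Δv = -103 cm/s, so v(20) = -4 + (-103) = -107 cm/s.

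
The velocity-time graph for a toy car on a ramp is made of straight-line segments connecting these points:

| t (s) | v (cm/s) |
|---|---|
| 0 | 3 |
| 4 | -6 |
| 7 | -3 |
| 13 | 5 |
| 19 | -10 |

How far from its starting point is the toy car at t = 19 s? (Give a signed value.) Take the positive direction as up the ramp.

-28.5 cm

Net displacement equals the area under the velocity-time graph (areas below the axis count negative).
0–4 s: ½(3 + -6)(4) = -6 cm
4–7 s: ½(-6 + -3)(3) = -13.5 cm
7–13 s: ½(-3 + 5)(6) = 6 cm
13–19 s: ½(5 + -10)(6) = -15 cm
Net displacement = -28.5 cm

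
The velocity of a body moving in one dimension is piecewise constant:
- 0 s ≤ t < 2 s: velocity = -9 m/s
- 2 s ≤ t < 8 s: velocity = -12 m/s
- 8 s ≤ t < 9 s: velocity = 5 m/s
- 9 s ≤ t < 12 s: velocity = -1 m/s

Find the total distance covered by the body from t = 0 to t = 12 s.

Distance (not displacement) is the total path length: add the absolute areas under v-t.
0–2 s: |-9| × 2 = 18 m
2–8 s: |-12| × 6 = 72 m
8–9 s: |5| × 1 = 5 m
9–12 s: |-1| × 3 = 3 m
Total distance = 98 m

98 m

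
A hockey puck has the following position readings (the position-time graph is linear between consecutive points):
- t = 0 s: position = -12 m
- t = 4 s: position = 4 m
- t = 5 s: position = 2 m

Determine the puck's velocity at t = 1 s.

4 m/s

Velocity is the slope of the x-t graph on 0–4 s: (4 − -12)/(4 − 0) = 4 m/s.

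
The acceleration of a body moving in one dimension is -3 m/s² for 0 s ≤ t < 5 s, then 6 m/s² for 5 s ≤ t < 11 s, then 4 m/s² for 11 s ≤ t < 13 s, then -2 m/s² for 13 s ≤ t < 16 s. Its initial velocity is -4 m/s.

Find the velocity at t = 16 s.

Δv equals the area under the a-t graph; then v = v₀ + Δv.
0–5 s: -3 × 5 = -15 m/s
5–11 s: 6 × 6 = 36 m/s
11–13 s: 4 × 2 = 8 m/s
13–16 s: -2 × 3 = -6 m/s
Δv = 23 m/s, so v(16) = -4 + (23) = 19 m/s.

19 m/s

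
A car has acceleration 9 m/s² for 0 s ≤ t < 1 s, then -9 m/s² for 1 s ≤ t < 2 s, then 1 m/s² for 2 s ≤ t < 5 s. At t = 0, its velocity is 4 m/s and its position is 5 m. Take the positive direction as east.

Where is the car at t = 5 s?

38.5 m

On each constant-a segment, Δv = aΔt and Δx = v₀Δt + ½aΔt²; chain segment to segment.
0–1 s: v starts 4 m/s; Δx = 4·1 + ½·9·1² = 8.5 m; v ends 13 m/s.
1–2 s: v starts 13 m/s; Δx = 13·1 + ½·-9·1² = 8.5 m; v ends 4 m/s.
2–5 s: v starts 4 m/s; Δx = 4·3 + ½·1·3² = 16.5 m; v ends 7 m/s.
x(5) = 5 + Σ Δx = 38.5 m.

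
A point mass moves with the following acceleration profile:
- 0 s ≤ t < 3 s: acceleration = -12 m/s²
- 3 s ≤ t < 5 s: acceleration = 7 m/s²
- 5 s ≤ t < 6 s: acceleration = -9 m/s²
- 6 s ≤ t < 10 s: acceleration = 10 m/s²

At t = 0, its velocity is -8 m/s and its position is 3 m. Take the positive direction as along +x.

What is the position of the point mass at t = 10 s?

On each constant-a segment, Δv = aΔt and Δx = v₀Δt + ½aΔt²; chain segment to segment.
0–3 s: v starts -8 m/s; Δx = -8·3 + ½·-12·3² = -78 m; v ends -44 m/s.
3–5 s: v starts -44 m/s; Δx = -44·2 + ½·7·2² = -74 m; v ends -30 m/s.
5–6 s: v starts -30 m/s; Δx = -30·1 + ½·-9·1² = -34.5 m; v ends -39 m/s.
6–10 s: v starts -39 m/s; Δx = -39·4 + ½·10·4² = -76 m; v ends 1 m/s.
x(10) = 3 + Σ Δx = -259.5 m.

-259.5 m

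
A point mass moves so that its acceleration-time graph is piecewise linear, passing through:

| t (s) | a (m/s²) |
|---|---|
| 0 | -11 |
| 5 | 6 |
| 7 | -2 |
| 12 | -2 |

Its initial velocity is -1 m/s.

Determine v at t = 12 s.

Δv equals the area under the a-t graph; then v = v₀ + Δv.
0–5 s: ½(-11 + 6)(5) = -12.5 m/s
5–7 s: ½(6 + -2)(2) = 4 m/s
7–12 s: -2 × 5 = -10 m/s
Δv = -18.5 m/s, so v(12) = -1 + (-18.5) = -19.5 m/s.

-19.5 m/s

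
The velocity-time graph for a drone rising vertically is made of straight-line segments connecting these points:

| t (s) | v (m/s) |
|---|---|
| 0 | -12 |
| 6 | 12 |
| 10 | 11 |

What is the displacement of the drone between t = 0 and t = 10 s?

Net displacement equals the area under the velocity-time graph (areas below the axis count negative).
0–6 s: ½(-12 + 12)(6) = 0 m
6–10 s: ½(12 + 11)(4) = 46 m
Net displacement = 46 m

46 m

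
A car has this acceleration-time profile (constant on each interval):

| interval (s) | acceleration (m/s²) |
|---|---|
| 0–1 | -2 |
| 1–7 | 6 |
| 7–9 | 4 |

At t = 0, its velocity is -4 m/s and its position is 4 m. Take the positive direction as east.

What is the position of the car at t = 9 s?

139 m

On each constant-a segment, Δv = aΔt and Δx = v₀Δt + ½aΔt²; chain segment to segment.
0–1 s: v starts -4 m/s; Δx = -4·1 + ½·-2·1² = -5 m; v ends -6 m/s.
1–7 s: v starts -6 m/s; Δx = -6·6 + ½·6·6² = 72 m; v ends 30 m/s.
7–9 s: v starts 30 m/s; Δx = 30·2 + ½·4·2² = 68 m; v ends 38 m/s.
x(9) = 4 + Σ Δx = 139 m.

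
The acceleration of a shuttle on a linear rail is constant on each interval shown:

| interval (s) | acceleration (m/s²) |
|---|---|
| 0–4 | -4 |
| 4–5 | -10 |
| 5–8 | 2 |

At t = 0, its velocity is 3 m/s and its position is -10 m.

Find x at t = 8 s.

-108 m

On each constant-a segment, Δv = aΔt and Δx = v₀Δt + ½aΔt²; chain segment to segment.
0–4 s: v starts 3 m/s; Δx = 3·4 + ½·-4·4² = -20 m; v ends -13 m/s.
4–5 s: v starts -13 m/s; Δx = -13·1 + ½·-10·1² = -18 m; v ends -23 m/s.
5–8 s: v starts -23 m/s; Δx = -23·3 + ½·2·3² = -60 m; v ends -17 m/s.
x(8) = -10 + Σ Δx = -108 m.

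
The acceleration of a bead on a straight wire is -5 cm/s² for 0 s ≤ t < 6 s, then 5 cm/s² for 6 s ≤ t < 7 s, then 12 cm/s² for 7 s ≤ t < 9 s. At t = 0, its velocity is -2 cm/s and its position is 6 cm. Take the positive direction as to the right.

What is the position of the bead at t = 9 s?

On each constant-a segment, Δv = aΔt and Δx = v₀Δt + ½aΔt²; chain segment to segment.
0–6 s: v starts -2 cm/s; Δx = -2·6 + ½·-5·6² = -102 cm; v ends -32 cm/s.
6–7 s: v starts -32 cm/s; Δx = -32·1 + ½·5·1² = -29.5 cm; v ends -27 cm/s.
7–9 s: v starts -27 cm/s; Δx = -27·2 + ½·12·2² = -30 cm; v ends -3 cm/s.
x(9) = 6 + Σ Δx = -155.5 cm.

-155.5 cm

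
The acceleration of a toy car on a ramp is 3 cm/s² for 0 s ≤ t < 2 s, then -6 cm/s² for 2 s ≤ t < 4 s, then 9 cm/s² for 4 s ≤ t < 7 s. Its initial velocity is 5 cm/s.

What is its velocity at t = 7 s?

Δv equals the area under the a-t graph; then v = v₀ + Δv.
0–2 s: 3 × 2 = 6 cm/s
2–4 s: -6 × 2 = -12 cm/s
4–7 s: 9 × 3 = 27 cm/s
Δv = 21 cm/s, so v(7) = 5 + (21) = 26 cm/s.

26 cm/s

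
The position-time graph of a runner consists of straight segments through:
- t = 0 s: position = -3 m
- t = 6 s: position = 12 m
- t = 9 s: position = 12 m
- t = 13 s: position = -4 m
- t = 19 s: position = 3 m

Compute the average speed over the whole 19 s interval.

2 m/s

Average speed = (total path length)/(elapsed time); on a piecewise-linear x-t graph the path length is Σ|Δx|.
0–6 s: |Δx| = |12 − -3| = 15 m
6–9 s: |Δx| = |12 − 12| = 0 m
9–13 s: |Δx| = |-4 − 12| = 16 m
13–19 s: |Δx| = |3 − -4| = 7 m
Total path = 38 m; average speed = 38/19 = 2 m/s.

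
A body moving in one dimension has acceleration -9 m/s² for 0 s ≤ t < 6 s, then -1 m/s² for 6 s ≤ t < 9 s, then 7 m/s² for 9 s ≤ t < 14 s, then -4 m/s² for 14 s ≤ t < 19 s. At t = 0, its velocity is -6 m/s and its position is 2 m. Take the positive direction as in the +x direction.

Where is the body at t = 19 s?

-798 m

On each constant-a segment, Δv = aΔt and Δx = v₀Δt + ½aΔt²; chain segment to segment.
0–6 s: v starts -6 m/s; Δx = -6·6 + ½·-9·6² = -198 m; v ends -60 m/s.
6–9 s: v starts -60 m/s; Δx = -60·3 + ½·-1·3² = -184.5 m; v ends -63 m/s.
9–14 s: v starts -63 m/s; Δx = -63·5 + ½·7·5² = -227.5 m; v ends -28 m/s.
14–19 s: v starts -28 m/s; Δx = -28·5 + ½·-4·5² = -190 m; v ends -48 m/s.
x(19) = 2 + Σ Δx = -798 m.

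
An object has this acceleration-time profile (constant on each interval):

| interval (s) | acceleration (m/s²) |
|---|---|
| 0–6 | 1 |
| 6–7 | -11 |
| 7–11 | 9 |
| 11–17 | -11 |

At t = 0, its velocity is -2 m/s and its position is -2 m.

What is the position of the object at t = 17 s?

On each constant-a segment, Δv = aΔt and Δx = v₀Δt + ½aΔt²; chain segment to segment.
0–6 s: v starts -2 m/s; Δx = -2·6 + ½·1·6² = 6 m; v ends 4 m/s.
6–7 s: v starts 4 m/s; Δx = 4·1 + ½·-11·1² = -1.5 m; v ends -7 m/s.
7–11 s: v starts -7 m/s; Δx = -7·4 + ½·9·4² = 44 m; v ends 29 m/s.
11–17 s: v starts 29 m/s; Δx = 29·6 + ½·-11·6² = -24 m; v ends -37 m/s.
x(17) = -2 + Σ Δx = 22.5 m.

22.5 m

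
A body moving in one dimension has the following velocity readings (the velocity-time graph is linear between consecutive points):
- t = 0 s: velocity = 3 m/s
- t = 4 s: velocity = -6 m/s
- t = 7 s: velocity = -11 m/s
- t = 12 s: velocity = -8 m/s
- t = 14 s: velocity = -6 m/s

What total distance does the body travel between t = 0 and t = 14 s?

Total distance travelled is ∫|v| dt — sum the magnitudes of each area piece.
0–4 s: v = 0 at t = 4/3 s; triangle areas 2 + 8 = 10 m
4–7 s: |½(-6 + -11)(3)| = 25.5 m
7–12 s: |½(-11 + -8)(5)| = 47.5 m
12–14 s: |½(-8 + -6)(2)| = 14 m
Total distance = 97 m

97 m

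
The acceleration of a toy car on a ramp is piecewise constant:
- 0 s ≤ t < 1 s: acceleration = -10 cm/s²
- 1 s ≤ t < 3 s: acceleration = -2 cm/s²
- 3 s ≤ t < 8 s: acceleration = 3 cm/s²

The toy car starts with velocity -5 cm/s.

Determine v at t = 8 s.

Δv equals the area under the a-t graph; then v = v₀ + Δv.
0–1 s: -10 × 1 = -10 cm/s
1–3 s: -2 × 2 = -4 cm/s
3–8 s: 3 × 5 = 15 cm/s
Δv = 1 cm/s, so v(8) = -5 + (1) = -4 cm/s.

-4 cm/s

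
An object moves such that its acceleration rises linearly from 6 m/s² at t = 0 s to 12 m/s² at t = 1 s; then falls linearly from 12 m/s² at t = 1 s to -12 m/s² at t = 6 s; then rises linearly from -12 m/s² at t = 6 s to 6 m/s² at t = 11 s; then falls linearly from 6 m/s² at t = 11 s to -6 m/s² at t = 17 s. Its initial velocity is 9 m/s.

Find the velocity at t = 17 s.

Δv equals the area under the a-t graph; then v = v₀ + Δv.
0–1 s: ½(6 + 12)(1) = 9 m/s
1–6 s: ½(12 + -12)(5) = 0 m/s
6–11 s: ½(-12 + 6)(5) = -15 m/s
11–17 s: ½(6 + -6)(6) = 0 m/s
Δv = -6 m/s, so v(17) = 9 + (-6) = 3 m/s.

3 m/s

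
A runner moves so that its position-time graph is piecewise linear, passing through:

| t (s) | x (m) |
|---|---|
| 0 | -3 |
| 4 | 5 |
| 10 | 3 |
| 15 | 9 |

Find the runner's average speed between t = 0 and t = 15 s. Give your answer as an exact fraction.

Average speed = (total path length)/(elapsed time); on a piecewise-linear x-t graph the path length is Σ|Δx|.
0–4 s: |Δx| = |5 − -3| = 8 m
4–10 s: |Δx| = |3 − 5| = 2 m
10–15 s: |Δx| = |9 − 3| = 6 m
Total path = 16 m; average speed = 16/15 = 16/15 m/s.

16/15 m/s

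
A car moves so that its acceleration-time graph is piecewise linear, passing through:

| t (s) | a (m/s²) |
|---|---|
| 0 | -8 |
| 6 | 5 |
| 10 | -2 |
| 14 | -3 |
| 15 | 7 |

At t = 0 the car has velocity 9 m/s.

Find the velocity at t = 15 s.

Δv equals the area under the a-t graph; then v = v₀ + Δv.
0–6 s: ½(-8 + 5)(6) = -9 m/s
6–10 s: ½(5 + -2)(4) = 6 m/s
10–14 s: ½(-2 + -3)(4) = -10 m/s
14–15 s: ½(-3 + 7)(1) = 2 m/s
Δv = -11 m/s, so v(15) = 9 + (-11) = -2 m/s.

-2 m/s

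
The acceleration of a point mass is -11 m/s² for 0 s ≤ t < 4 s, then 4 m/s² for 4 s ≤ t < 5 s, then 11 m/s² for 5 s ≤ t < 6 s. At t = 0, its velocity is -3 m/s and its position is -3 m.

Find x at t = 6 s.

-185.5 m

On each constant-a segment, Δv = aΔt and Δx = v₀Δt + ½aΔt²; chain segment to segment.
0–4 s: v starts -3 m/s; Δx = -3·4 + ½·-11·4² = -100 m; v ends -47 m/s.
4–5 s: v starts -47 m/s; Δx = -47·1 + ½·4·1² = -45 m; v ends -43 m/s.
5–6 s: v starts -43 m/s; Δx = -43·1 + ½·11·1² = -37.5 m; v ends -32 m/s.
x(6) = -3 + Σ Δx = -185.5 m.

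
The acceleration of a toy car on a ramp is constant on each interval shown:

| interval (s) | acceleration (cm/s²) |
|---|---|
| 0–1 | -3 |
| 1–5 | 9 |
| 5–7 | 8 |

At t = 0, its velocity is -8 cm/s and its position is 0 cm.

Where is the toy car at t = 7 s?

84.5 cm

On each constant-a segment, Δv = aΔt and Δx = v₀Δt + ½aΔt²; chain segment to segment.
0–1 s: v starts -8 cm/s; Δx = -8·1 + ½·-3·1² = -9.5 cm; v ends -11 cm/s.
1–5 s: v starts -11 cm/s; Δx = -11·4 + ½·9·4² = 28 cm; v ends 25 cm/s.
5–7 s: v starts 25 cm/s; Δx = 25·2 + ½·8·2² = 66 cm; v ends 41 cm/s.
x(7) = 0 + Σ Δx = 84.5 cm.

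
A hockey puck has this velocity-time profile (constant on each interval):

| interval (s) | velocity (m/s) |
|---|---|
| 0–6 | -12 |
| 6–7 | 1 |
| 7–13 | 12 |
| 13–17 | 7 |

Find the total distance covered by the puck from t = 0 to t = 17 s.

Distance (not displacement) is the total path length: add the absolute areas under v-t.
0–6 s: |-12| × 6 = 72 m
6–7 s: |1| × 1 = 1 m
7–13 s: |12| × 6 = 72 m
13–17 s: |7| × 4 = 28 m
Total distance = 173 m

173 m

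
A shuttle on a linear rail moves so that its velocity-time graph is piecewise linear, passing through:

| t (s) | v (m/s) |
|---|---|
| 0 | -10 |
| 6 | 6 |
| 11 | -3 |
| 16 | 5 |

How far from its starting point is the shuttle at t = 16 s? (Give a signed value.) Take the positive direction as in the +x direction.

0.5 m

Net displacement equals the area under the velocity-time graph (areas below the axis count negative).
0–6 s: ½(-10 + 6)(6) = -12 m
6–11 s: ½(6 + -3)(5) = 7.5 m
11–16 s: ½(-3 + 5)(5) = 5 m
Net displacement = 0.5 m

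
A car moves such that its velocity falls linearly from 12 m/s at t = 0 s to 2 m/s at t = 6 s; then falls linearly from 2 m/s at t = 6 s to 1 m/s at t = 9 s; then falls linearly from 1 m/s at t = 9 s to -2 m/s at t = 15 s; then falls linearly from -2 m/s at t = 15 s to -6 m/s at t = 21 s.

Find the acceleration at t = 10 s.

-0.5 m/s²

Acceleration is the slope of the v-t graph on 9–15 s: (-2 − 1)/(15 − 9) = -0.5 m/s².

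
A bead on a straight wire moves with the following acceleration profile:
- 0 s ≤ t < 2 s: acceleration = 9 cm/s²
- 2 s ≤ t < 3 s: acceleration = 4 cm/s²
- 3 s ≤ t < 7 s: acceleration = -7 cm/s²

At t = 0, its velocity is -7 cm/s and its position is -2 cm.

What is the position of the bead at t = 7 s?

On each constant-a segment, Δv = aΔt and Δx = v₀Δt + ½aΔt²; chain segment to segment.
0–2 s: v starts -7 cm/s; Δx = -7·2 + ½·9·2² = 4 cm; v ends 11 cm/s.
2–3 s: v starts 11 cm/s; Δx = 11·1 + ½·4·1² = 13 cm; v ends 15 cm/s.
3–7 s: v starts 15 cm/s; Δx = 15·4 + ½·-7·4² = 4 cm; v ends -13 cm/s.
x(7) = -2 + Σ Δx = 19 cm.

19 cm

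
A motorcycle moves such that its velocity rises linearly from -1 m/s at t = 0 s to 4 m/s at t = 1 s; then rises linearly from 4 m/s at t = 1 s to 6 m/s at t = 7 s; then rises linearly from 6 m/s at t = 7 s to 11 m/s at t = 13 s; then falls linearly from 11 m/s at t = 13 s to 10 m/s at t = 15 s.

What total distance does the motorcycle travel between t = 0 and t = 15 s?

Total distance travelled is ∫|v| dt — sum the magnitudes of each area piece.
0–1 s: v = 0 at t = 0.2 s; triangle areas 0.1 + 1.6 = 1.7 m
1–7 s: |½(4 + 6)(6)| = 30 m
7–13 s: |½(6 + 11)(6)| = 51 m
13–15 s: |½(11 + 10)(2)| = 21 m
Total distance = 103.7 m

103.7 m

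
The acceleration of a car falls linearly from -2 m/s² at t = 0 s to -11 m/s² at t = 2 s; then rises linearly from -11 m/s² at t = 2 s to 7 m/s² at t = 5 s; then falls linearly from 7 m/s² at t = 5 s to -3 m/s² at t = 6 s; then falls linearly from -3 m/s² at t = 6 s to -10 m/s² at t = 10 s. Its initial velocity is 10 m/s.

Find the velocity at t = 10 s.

-33 m/s

Δv equals the area under the a-t graph; then v = v₀ + Δv.
0–2 s: ½(-2 + -11)(2) = -13 m/s
2–5 s: ½(-11 + 7)(3) = -6 m/s
5–6 s: ½(7 + -3)(1) = 2 m/s
6–10 s: ½(-3 + -10)(4) = -26 m/s
Δv = -43 m/s, so v(10) = 10 + (-43) = -33 m/s.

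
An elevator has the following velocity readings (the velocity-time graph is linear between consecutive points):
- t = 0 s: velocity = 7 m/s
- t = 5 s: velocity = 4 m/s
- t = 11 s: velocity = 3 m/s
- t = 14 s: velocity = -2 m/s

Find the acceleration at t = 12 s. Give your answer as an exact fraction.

Acceleration is the slope of the v-t graph on 11–14 s: (-2 − 3)/(14 − 11) = -5/3 m/s².

-5/3 m/s²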